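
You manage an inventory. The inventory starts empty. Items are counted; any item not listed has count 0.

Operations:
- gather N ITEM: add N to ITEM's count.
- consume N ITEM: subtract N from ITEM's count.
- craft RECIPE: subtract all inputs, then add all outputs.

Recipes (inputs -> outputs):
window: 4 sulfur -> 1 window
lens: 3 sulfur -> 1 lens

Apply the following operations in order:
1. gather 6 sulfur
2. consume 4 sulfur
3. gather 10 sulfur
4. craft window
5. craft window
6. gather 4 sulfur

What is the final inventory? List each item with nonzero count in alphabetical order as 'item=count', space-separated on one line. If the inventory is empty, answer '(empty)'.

After 1 (gather 6 sulfur): sulfur=6
After 2 (consume 4 sulfur): sulfur=2
After 3 (gather 10 sulfur): sulfur=12
After 4 (craft window): sulfur=8 window=1
After 5 (craft window): sulfur=4 window=2
After 6 (gather 4 sulfur): sulfur=8 window=2

Answer: sulfur=8 window=2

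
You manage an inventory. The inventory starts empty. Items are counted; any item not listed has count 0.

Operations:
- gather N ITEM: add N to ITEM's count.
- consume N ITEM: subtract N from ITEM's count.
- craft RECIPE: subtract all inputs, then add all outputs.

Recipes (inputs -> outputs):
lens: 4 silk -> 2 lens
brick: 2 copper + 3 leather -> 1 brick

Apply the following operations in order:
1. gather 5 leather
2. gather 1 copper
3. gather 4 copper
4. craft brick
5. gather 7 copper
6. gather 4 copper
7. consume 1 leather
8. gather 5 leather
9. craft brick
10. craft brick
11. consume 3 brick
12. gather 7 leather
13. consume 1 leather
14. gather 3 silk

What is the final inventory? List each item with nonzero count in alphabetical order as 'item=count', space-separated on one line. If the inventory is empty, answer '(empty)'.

Answer: copper=10 leather=6 silk=3

Derivation:
After 1 (gather 5 leather): leather=5
After 2 (gather 1 copper): copper=1 leather=5
After 3 (gather 4 copper): copper=5 leather=5
After 4 (craft brick): brick=1 copper=3 leather=2
After 5 (gather 7 copper): brick=1 copper=10 leather=2
After 6 (gather 4 copper): brick=1 copper=14 leather=2
After 7 (consume 1 leather): brick=1 copper=14 leather=1
After 8 (gather 5 leather): brick=1 copper=14 leather=6
After 9 (craft brick): brick=2 copper=12 leather=3
After 10 (craft brick): brick=3 copper=10
After 11 (consume 3 brick): copper=10
After 12 (gather 7 leather): copper=10 leather=7
After 13 (consume 1 leather): copper=10 leather=6
After 14 (gather 3 silk): copper=10 leather=6 silk=3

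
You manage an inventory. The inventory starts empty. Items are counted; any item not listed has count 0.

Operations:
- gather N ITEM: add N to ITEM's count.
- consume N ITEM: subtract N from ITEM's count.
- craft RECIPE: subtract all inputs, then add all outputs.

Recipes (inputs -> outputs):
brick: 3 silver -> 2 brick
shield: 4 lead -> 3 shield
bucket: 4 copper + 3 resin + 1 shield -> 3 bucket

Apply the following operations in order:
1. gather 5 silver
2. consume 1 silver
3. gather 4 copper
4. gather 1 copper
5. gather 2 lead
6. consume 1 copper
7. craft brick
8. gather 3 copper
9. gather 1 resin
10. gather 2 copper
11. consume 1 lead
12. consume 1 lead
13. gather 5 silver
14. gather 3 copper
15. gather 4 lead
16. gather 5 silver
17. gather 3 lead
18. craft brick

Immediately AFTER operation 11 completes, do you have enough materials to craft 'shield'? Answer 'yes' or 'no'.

Answer: no

Derivation:
After 1 (gather 5 silver): silver=5
After 2 (consume 1 silver): silver=4
After 3 (gather 4 copper): copper=4 silver=4
After 4 (gather 1 copper): copper=5 silver=4
After 5 (gather 2 lead): copper=5 lead=2 silver=4
After 6 (consume 1 copper): copper=4 lead=2 silver=4
After 7 (craft brick): brick=2 copper=4 lead=2 silver=1
After 8 (gather 3 copper): brick=2 copper=7 lead=2 silver=1
After 9 (gather 1 resin): brick=2 copper=7 lead=2 resin=1 silver=1
After 10 (gather 2 copper): brick=2 copper=9 lead=2 resin=1 silver=1
After 11 (consume 1 lead): brick=2 copper=9 lead=1 resin=1 silver=1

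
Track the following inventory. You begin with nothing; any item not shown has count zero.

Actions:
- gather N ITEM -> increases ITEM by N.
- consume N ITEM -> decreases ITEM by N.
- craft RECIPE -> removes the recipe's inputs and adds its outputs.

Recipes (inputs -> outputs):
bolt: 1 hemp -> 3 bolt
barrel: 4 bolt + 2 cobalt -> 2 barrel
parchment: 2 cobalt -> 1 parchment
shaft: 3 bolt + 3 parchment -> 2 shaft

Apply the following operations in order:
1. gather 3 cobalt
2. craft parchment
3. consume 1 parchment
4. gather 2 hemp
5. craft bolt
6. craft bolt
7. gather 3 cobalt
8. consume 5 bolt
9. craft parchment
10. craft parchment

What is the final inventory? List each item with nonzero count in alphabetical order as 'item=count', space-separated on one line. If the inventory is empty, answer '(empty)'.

Answer: bolt=1 parchment=2

Derivation:
After 1 (gather 3 cobalt): cobalt=3
After 2 (craft parchment): cobalt=1 parchment=1
After 3 (consume 1 parchment): cobalt=1
After 4 (gather 2 hemp): cobalt=1 hemp=2
After 5 (craft bolt): bolt=3 cobalt=1 hemp=1
After 6 (craft bolt): bolt=6 cobalt=1
After 7 (gather 3 cobalt): bolt=6 cobalt=4
After 8 (consume 5 bolt): bolt=1 cobalt=4
After 9 (craft parchment): bolt=1 cobalt=2 parchment=1
After 10 (craft parchment): bolt=1 parchment=2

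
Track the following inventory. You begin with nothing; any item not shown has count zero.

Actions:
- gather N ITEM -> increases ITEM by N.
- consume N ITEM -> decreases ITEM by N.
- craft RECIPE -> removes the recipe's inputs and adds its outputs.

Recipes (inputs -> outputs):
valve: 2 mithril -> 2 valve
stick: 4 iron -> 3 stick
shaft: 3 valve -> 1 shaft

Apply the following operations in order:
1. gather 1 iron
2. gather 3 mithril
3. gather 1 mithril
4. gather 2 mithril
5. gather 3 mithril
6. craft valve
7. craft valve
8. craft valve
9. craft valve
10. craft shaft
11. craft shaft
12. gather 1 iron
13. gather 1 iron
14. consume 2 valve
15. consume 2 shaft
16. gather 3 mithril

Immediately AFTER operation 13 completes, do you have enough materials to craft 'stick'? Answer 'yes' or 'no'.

Answer: no

Derivation:
After 1 (gather 1 iron): iron=1
After 2 (gather 3 mithril): iron=1 mithril=3
After 3 (gather 1 mithril): iron=1 mithril=4
After 4 (gather 2 mithril): iron=1 mithril=6
After 5 (gather 3 mithril): iron=1 mithril=9
After 6 (craft valve): iron=1 mithril=7 valve=2
After 7 (craft valve): iron=1 mithril=5 valve=4
After 8 (craft valve): iron=1 mithril=3 valve=6
After 9 (craft valve): iron=1 mithril=1 valve=8
After 10 (craft shaft): iron=1 mithril=1 shaft=1 valve=5
After 11 (craft shaft): iron=1 mithril=1 shaft=2 valve=2
After 12 (gather 1 iron): iron=2 mithril=1 shaft=2 valve=2
After 13 (gather 1 iron): iron=3 mithril=1 shaft=2 valve=2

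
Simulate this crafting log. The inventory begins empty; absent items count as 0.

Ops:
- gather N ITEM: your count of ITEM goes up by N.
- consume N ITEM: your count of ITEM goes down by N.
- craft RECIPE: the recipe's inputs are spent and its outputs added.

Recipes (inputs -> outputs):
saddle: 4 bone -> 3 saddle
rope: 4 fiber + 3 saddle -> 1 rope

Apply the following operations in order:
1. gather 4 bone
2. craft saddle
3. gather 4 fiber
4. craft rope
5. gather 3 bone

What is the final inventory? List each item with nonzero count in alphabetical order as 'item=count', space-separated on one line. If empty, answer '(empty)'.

After 1 (gather 4 bone): bone=4
After 2 (craft saddle): saddle=3
After 3 (gather 4 fiber): fiber=4 saddle=3
After 4 (craft rope): rope=1
After 5 (gather 3 bone): bone=3 rope=1

Answer: bone=3 rope=1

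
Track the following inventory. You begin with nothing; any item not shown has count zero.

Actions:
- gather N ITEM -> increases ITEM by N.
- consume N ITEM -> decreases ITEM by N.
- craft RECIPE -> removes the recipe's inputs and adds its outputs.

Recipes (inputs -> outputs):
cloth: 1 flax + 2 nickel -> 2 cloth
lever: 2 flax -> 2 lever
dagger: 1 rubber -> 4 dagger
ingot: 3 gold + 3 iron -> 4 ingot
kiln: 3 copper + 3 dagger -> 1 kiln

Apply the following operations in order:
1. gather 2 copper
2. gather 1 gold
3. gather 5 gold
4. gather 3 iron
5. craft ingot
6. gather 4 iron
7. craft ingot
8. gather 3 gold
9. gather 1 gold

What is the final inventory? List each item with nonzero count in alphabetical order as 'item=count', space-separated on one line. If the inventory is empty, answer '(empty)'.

After 1 (gather 2 copper): copper=2
After 2 (gather 1 gold): copper=2 gold=1
After 3 (gather 5 gold): copper=2 gold=6
After 4 (gather 3 iron): copper=2 gold=6 iron=3
After 5 (craft ingot): copper=2 gold=3 ingot=4
After 6 (gather 4 iron): copper=2 gold=3 ingot=4 iron=4
After 7 (craft ingot): copper=2 ingot=8 iron=1
After 8 (gather 3 gold): copper=2 gold=3 ingot=8 iron=1
After 9 (gather 1 gold): copper=2 gold=4 ingot=8 iron=1

Answer: copper=2 gold=4 ingot=8 iron=1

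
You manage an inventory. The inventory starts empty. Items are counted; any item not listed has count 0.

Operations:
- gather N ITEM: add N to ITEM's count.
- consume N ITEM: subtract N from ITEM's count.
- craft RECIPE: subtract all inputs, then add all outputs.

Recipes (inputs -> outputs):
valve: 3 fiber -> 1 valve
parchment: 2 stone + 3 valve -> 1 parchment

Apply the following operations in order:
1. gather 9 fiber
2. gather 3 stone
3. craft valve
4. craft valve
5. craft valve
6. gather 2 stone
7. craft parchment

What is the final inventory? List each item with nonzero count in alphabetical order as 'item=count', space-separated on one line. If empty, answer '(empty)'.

After 1 (gather 9 fiber): fiber=9
After 2 (gather 3 stone): fiber=9 stone=3
After 3 (craft valve): fiber=6 stone=3 valve=1
After 4 (craft valve): fiber=3 stone=3 valve=2
After 5 (craft valve): stone=3 valve=3
After 6 (gather 2 stone): stone=5 valve=3
After 7 (craft parchment): parchment=1 stone=3

Answer: parchment=1 stone=3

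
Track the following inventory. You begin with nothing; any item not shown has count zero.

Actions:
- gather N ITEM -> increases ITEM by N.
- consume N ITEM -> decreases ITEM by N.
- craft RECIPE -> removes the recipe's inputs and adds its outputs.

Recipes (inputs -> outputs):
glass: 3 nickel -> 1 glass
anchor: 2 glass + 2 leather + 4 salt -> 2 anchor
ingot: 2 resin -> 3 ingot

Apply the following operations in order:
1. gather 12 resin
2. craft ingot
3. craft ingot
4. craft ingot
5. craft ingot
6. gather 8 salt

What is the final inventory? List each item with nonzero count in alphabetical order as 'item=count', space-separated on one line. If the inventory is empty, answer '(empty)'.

After 1 (gather 12 resin): resin=12
After 2 (craft ingot): ingot=3 resin=10
After 3 (craft ingot): ingot=6 resin=8
After 4 (craft ingot): ingot=9 resin=6
After 5 (craft ingot): ingot=12 resin=4
After 6 (gather 8 salt): ingot=12 resin=4 salt=8

Answer: ingot=12 resin=4 salt=8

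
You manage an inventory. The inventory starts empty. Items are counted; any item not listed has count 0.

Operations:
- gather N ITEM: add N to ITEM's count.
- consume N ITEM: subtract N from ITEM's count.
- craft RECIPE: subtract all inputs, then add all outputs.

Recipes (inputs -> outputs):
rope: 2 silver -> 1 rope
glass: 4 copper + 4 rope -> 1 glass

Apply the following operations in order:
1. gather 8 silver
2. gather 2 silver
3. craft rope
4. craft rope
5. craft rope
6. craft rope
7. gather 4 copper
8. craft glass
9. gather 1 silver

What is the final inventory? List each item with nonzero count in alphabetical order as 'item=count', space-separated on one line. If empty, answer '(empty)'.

Answer: glass=1 silver=3

Derivation:
After 1 (gather 8 silver): silver=8
After 2 (gather 2 silver): silver=10
After 3 (craft rope): rope=1 silver=8
After 4 (craft rope): rope=2 silver=6
After 5 (craft rope): rope=3 silver=4
After 6 (craft rope): rope=4 silver=2
After 7 (gather 4 copper): copper=4 rope=4 silver=2
After 8 (craft glass): glass=1 silver=2
After 9 (gather 1 silver): glass=1 silver=3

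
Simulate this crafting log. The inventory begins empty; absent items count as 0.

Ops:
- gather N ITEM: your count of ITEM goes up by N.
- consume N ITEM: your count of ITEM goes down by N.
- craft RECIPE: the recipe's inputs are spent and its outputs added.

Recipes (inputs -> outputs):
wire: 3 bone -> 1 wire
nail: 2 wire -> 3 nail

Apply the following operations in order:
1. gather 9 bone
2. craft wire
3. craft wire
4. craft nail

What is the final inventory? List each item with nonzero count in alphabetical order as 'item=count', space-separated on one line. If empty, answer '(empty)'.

Answer: bone=3 nail=3

Derivation:
After 1 (gather 9 bone): bone=9
After 2 (craft wire): bone=6 wire=1
After 3 (craft wire): bone=3 wire=2
After 4 (craft nail): bone=3 nail=3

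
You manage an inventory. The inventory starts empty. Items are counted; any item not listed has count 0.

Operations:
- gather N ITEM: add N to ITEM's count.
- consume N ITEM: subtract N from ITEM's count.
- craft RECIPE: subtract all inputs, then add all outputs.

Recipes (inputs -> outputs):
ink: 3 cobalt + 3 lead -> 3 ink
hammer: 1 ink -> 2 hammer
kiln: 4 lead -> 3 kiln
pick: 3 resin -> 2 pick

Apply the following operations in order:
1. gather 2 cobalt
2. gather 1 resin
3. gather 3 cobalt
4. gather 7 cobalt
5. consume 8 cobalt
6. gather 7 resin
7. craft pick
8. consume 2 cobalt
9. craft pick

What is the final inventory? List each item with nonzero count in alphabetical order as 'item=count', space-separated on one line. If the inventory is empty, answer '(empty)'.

After 1 (gather 2 cobalt): cobalt=2
After 2 (gather 1 resin): cobalt=2 resin=1
After 3 (gather 3 cobalt): cobalt=5 resin=1
After 4 (gather 7 cobalt): cobalt=12 resin=1
After 5 (consume 8 cobalt): cobalt=4 resin=1
After 6 (gather 7 resin): cobalt=4 resin=8
After 7 (craft pick): cobalt=4 pick=2 resin=5
After 8 (consume 2 cobalt): cobalt=2 pick=2 resin=5
After 9 (craft pick): cobalt=2 pick=4 resin=2

Answer: cobalt=2 pick=4 resin=2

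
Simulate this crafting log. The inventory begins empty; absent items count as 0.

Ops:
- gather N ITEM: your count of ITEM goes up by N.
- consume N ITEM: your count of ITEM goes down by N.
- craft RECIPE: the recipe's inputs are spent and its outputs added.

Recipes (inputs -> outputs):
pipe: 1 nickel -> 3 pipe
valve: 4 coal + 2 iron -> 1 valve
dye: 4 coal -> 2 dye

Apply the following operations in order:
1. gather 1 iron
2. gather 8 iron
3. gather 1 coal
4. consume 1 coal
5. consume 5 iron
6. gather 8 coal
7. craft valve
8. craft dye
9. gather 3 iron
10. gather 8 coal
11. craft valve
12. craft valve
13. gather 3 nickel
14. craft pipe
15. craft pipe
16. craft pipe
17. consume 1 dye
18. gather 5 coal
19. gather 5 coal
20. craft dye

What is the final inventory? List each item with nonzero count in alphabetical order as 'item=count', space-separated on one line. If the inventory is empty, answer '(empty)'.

After 1 (gather 1 iron): iron=1
After 2 (gather 8 iron): iron=9
After 3 (gather 1 coal): coal=1 iron=9
After 4 (consume 1 coal): iron=9
After 5 (consume 5 iron): iron=4
After 6 (gather 8 coal): coal=8 iron=4
After 7 (craft valve): coal=4 iron=2 valve=1
After 8 (craft dye): dye=2 iron=2 valve=1
After 9 (gather 3 iron): dye=2 iron=5 valve=1
After 10 (gather 8 coal): coal=8 dye=2 iron=5 valve=1
After 11 (craft valve): coal=4 dye=2 iron=3 valve=2
After 12 (craft valve): dye=2 iron=1 valve=3
After 13 (gather 3 nickel): dye=2 iron=1 nickel=3 valve=3
After 14 (craft pipe): dye=2 iron=1 nickel=2 pipe=3 valve=3
After 15 (craft pipe): dye=2 iron=1 nickel=1 pipe=6 valve=3
After 16 (craft pipe): dye=2 iron=1 pipe=9 valve=3
After 17 (consume 1 dye): dye=1 iron=1 pipe=9 valve=3
After 18 (gather 5 coal): coal=5 dye=1 iron=1 pipe=9 valve=3
After 19 (gather 5 coal): coal=10 dye=1 iron=1 pipe=9 valve=3
After 20 (craft dye): coal=6 dye=3 iron=1 pipe=9 valve=3

Answer: coal=6 dye=3 iron=1 pipe=9 valve=3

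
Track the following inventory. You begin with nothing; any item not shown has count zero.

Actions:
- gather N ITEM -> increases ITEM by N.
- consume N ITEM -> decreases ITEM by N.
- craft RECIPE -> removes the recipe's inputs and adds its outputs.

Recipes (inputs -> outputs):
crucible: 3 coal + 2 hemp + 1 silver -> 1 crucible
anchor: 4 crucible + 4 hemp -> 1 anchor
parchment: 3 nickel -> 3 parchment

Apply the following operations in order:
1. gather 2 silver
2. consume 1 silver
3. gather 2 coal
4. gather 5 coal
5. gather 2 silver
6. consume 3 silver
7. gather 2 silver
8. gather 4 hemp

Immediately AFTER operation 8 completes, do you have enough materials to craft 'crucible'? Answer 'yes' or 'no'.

After 1 (gather 2 silver): silver=2
After 2 (consume 1 silver): silver=1
After 3 (gather 2 coal): coal=2 silver=1
After 4 (gather 5 coal): coal=7 silver=1
After 5 (gather 2 silver): coal=7 silver=3
After 6 (consume 3 silver): coal=7
After 7 (gather 2 silver): coal=7 silver=2
After 8 (gather 4 hemp): coal=7 hemp=4 silver=2

Answer: yes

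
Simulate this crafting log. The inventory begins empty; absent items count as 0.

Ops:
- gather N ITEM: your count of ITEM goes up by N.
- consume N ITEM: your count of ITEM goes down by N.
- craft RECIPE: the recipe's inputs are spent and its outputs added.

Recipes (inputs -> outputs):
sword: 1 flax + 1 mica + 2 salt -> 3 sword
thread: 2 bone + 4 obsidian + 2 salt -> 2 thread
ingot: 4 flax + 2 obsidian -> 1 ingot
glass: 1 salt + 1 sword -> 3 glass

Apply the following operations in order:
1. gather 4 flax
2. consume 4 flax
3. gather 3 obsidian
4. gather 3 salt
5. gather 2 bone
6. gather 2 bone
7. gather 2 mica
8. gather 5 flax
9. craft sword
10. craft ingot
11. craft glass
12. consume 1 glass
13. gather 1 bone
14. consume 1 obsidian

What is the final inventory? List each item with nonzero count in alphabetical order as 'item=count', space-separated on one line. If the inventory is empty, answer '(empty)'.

After 1 (gather 4 flax): flax=4
After 2 (consume 4 flax): (empty)
After 3 (gather 3 obsidian): obsidian=3
After 4 (gather 3 salt): obsidian=3 salt=3
After 5 (gather 2 bone): bone=2 obsidian=3 salt=3
After 6 (gather 2 bone): bone=4 obsidian=3 salt=3
After 7 (gather 2 mica): bone=4 mica=2 obsidian=3 salt=3
After 8 (gather 5 flax): bone=4 flax=5 mica=2 obsidian=3 salt=3
After 9 (craft sword): bone=4 flax=4 mica=1 obsidian=3 salt=1 sword=3
After 10 (craft ingot): bone=4 ingot=1 mica=1 obsidian=1 salt=1 sword=3
After 11 (craft glass): bone=4 glass=3 ingot=1 mica=1 obsidian=1 sword=2
After 12 (consume 1 glass): bone=4 glass=2 ingot=1 mica=1 obsidian=1 sword=2
After 13 (gather 1 bone): bone=5 glass=2 ingot=1 mica=1 obsidian=1 sword=2
After 14 (consume 1 obsidian): bone=5 glass=2 ingot=1 mica=1 sword=2

Answer: bone=5 glass=2 ingot=1 mica=1 sword=2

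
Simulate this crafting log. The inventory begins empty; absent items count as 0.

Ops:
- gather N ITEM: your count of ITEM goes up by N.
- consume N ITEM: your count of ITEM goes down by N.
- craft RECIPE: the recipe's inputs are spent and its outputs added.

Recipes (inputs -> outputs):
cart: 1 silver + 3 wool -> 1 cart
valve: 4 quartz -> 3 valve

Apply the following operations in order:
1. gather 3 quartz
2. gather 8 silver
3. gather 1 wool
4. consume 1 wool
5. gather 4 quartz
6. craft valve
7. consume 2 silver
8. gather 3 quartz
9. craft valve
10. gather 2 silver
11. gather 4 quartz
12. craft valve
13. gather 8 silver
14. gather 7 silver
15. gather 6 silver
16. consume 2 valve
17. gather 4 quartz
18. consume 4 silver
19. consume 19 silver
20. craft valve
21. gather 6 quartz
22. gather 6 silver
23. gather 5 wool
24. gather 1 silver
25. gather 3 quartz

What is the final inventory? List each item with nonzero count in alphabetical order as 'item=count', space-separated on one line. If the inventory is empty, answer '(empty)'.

Answer: quartz=11 silver=13 valve=10 wool=5

Derivation:
After 1 (gather 3 quartz): quartz=3
After 2 (gather 8 silver): quartz=3 silver=8
After 3 (gather 1 wool): quartz=3 silver=8 wool=1
After 4 (consume 1 wool): quartz=3 silver=8
After 5 (gather 4 quartz): quartz=7 silver=8
After 6 (craft valve): quartz=3 silver=8 valve=3
After 7 (consume 2 silver): quartz=3 silver=6 valve=3
After 8 (gather 3 quartz): quartz=6 silver=6 valve=3
After 9 (craft valve): quartz=2 silver=6 valve=6
After 10 (gather 2 silver): quartz=2 silver=8 valve=6
After 11 (gather 4 quartz): quartz=6 silver=8 valve=6
After 12 (craft valve): quartz=2 silver=8 valve=9
After 13 (gather 8 silver): quartz=2 silver=16 valve=9
After 14 (gather 7 silver): quartz=2 silver=23 valve=9
After 15 (gather 6 silver): quartz=2 silver=29 valve=9
After 16 (consume 2 valve): quartz=2 silver=29 valve=7
After 17 (gather 4 quartz): quartz=6 silver=29 valve=7
After 18 (consume 4 silver): quartz=6 silver=25 valve=7
After 19 (consume 19 silver): quartz=6 silver=6 valve=7
After 20 (craft valve): quartz=2 silver=6 valve=10
After 21 (gather 6 quartz): quartz=8 silver=6 valve=10
After 22 (gather 6 silver): quartz=8 silver=12 valve=10
After 23 (gather 5 wool): quartz=8 silver=12 valve=10 wool=5
After 24 (gather 1 silver): quartz=8 silver=13 valve=10 wool=5
After 25 (gather 3 quartz): quartz=11 silver=13 valve=10 wool=5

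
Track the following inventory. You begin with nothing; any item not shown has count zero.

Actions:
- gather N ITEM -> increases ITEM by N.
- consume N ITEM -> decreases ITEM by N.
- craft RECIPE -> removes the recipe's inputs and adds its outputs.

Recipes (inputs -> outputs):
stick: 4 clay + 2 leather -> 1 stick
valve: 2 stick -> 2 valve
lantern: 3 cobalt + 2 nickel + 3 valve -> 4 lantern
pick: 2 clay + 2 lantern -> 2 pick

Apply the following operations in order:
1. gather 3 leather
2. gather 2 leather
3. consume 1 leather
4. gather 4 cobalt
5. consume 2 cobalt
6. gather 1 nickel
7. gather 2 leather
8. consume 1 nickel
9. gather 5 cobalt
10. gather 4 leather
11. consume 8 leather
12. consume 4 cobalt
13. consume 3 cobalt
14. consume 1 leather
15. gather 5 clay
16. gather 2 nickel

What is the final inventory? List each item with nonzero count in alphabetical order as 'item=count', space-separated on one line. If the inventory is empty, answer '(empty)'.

Answer: clay=5 leather=1 nickel=2

Derivation:
After 1 (gather 3 leather): leather=3
After 2 (gather 2 leather): leather=5
After 3 (consume 1 leather): leather=4
After 4 (gather 4 cobalt): cobalt=4 leather=4
After 5 (consume 2 cobalt): cobalt=2 leather=4
After 6 (gather 1 nickel): cobalt=2 leather=4 nickel=1
After 7 (gather 2 leather): cobalt=2 leather=6 nickel=1
After 8 (consume 1 nickel): cobalt=2 leather=6
After 9 (gather 5 cobalt): cobalt=7 leather=6
After 10 (gather 4 leather): cobalt=7 leather=10
After 11 (consume 8 leather): cobalt=7 leather=2
After 12 (consume 4 cobalt): cobalt=3 leather=2
After 13 (consume 3 cobalt): leather=2
After 14 (consume 1 leather): leather=1
After 15 (gather 5 clay): clay=5 leather=1
After 16 (gather 2 nickel): clay=5 leather=1 nickel=2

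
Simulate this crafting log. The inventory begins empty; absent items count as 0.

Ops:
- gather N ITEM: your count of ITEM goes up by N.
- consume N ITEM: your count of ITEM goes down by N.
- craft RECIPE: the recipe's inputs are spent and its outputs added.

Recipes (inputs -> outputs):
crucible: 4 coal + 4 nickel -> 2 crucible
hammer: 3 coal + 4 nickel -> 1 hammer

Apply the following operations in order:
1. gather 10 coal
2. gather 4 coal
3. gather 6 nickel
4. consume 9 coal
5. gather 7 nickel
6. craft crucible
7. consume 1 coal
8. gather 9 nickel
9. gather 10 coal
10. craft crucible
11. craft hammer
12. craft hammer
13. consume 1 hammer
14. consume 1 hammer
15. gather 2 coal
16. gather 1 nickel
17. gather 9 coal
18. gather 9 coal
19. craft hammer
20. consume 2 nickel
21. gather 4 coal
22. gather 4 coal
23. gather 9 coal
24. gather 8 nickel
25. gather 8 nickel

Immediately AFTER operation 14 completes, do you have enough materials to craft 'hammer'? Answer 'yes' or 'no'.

After 1 (gather 10 coal): coal=10
After 2 (gather 4 coal): coal=14
After 3 (gather 6 nickel): coal=14 nickel=6
After 4 (consume 9 coal): coal=5 nickel=6
After 5 (gather 7 nickel): coal=5 nickel=13
After 6 (craft crucible): coal=1 crucible=2 nickel=9
After 7 (consume 1 coal): crucible=2 nickel=9
After 8 (gather 9 nickel): crucible=2 nickel=18
After 9 (gather 10 coal): coal=10 crucible=2 nickel=18
After 10 (craft crucible): coal=6 crucible=4 nickel=14
After 11 (craft hammer): coal=3 crucible=4 hammer=1 nickel=10
After 12 (craft hammer): crucible=4 hammer=2 nickel=6
After 13 (consume 1 hammer): crucible=4 hammer=1 nickel=6
After 14 (consume 1 hammer): crucible=4 nickel=6

Answer: no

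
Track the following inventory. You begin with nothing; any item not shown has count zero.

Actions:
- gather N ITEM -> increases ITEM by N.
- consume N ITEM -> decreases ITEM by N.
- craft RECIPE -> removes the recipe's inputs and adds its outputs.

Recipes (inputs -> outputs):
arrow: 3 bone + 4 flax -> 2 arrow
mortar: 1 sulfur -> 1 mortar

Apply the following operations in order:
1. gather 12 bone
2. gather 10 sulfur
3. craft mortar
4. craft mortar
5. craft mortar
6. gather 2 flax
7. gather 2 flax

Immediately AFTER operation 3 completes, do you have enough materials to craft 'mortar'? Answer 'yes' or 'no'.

Answer: yes

Derivation:
After 1 (gather 12 bone): bone=12
After 2 (gather 10 sulfur): bone=12 sulfur=10
After 3 (craft mortar): bone=12 mortar=1 sulfur=9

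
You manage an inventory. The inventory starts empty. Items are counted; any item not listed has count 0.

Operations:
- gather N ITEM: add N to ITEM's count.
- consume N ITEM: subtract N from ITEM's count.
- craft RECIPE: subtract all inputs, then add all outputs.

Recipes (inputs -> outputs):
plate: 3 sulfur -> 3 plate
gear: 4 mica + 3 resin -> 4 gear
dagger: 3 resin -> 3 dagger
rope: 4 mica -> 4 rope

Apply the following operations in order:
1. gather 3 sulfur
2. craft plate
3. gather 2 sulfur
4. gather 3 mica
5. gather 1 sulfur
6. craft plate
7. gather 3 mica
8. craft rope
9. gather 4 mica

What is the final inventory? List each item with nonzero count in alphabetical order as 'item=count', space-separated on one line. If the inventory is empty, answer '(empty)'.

After 1 (gather 3 sulfur): sulfur=3
After 2 (craft plate): plate=3
After 3 (gather 2 sulfur): plate=3 sulfur=2
After 4 (gather 3 mica): mica=3 plate=3 sulfur=2
After 5 (gather 1 sulfur): mica=3 plate=3 sulfur=3
After 6 (craft plate): mica=3 plate=6
After 7 (gather 3 mica): mica=6 plate=6
After 8 (craft rope): mica=2 plate=6 rope=4
After 9 (gather 4 mica): mica=6 plate=6 rope=4

Answer: mica=6 plate=6 rope=4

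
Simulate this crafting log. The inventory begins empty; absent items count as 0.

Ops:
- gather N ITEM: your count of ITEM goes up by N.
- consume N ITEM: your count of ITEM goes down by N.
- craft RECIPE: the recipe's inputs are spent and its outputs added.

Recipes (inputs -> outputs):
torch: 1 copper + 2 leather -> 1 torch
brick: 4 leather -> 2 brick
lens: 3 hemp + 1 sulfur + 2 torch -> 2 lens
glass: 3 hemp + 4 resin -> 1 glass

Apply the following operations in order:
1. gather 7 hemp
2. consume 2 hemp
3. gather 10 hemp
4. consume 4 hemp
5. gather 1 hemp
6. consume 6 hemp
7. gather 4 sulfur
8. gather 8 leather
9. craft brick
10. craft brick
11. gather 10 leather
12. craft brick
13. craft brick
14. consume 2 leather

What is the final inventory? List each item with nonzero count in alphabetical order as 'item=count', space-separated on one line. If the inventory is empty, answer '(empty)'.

Answer: brick=8 hemp=6 sulfur=4

Derivation:
After 1 (gather 7 hemp): hemp=7
After 2 (consume 2 hemp): hemp=5
After 3 (gather 10 hemp): hemp=15
After 4 (consume 4 hemp): hemp=11
After 5 (gather 1 hemp): hemp=12
After 6 (consume 6 hemp): hemp=6
After 7 (gather 4 sulfur): hemp=6 sulfur=4
After 8 (gather 8 leather): hemp=6 leather=8 sulfur=4
After 9 (craft brick): brick=2 hemp=6 leather=4 sulfur=4
After 10 (craft brick): brick=4 hemp=6 sulfur=4
After 11 (gather 10 leather): brick=4 hemp=6 leather=10 sulfur=4
After 12 (craft brick): brick=6 hemp=6 leather=6 sulfur=4
After 13 (craft brick): brick=8 hemp=6 leather=2 sulfur=4
After 14 (consume 2 leather): brick=8 hemp=6 sulfur=4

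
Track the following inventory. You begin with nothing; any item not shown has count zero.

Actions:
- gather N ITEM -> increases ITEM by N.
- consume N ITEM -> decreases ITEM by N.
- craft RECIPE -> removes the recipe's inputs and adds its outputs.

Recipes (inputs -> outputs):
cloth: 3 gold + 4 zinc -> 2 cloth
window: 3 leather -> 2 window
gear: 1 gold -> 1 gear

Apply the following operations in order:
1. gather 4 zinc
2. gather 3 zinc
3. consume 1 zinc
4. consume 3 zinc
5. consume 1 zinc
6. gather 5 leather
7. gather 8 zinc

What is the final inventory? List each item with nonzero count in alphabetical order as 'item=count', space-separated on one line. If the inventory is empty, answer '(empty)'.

After 1 (gather 4 zinc): zinc=4
After 2 (gather 3 zinc): zinc=7
After 3 (consume 1 zinc): zinc=6
After 4 (consume 3 zinc): zinc=3
After 5 (consume 1 zinc): zinc=2
After 6 (gather 5 leather): leather=5 zinc=2
After 7 (gather 8 zinc): leather=5 zinc=10

Answer: leather=5 zinc=10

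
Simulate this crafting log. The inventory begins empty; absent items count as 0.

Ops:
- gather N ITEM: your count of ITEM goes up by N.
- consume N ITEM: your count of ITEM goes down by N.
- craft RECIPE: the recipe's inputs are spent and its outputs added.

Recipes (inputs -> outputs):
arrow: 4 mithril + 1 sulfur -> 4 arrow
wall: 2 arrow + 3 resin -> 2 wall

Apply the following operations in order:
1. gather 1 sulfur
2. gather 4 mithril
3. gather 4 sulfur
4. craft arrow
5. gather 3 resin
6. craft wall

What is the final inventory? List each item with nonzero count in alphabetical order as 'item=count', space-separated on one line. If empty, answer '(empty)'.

Answer: arrow=2 sulfur=4 wall=2

Derivation:
After 1 (gather 1 sulfur): sulfur=1
After 2 (gather 4 mithril): mithril=4 sulfur=1
After 3 (gather 4 sulfur): mithril=4 sulfur=5
After 4 (craft arrow): arrow=4 sulfur=4
After 5 (gather 3 resin): arrow=4 resin=3 sulfur=4
After 6 (craft wall): arrow=2 sulfur=4 wall=2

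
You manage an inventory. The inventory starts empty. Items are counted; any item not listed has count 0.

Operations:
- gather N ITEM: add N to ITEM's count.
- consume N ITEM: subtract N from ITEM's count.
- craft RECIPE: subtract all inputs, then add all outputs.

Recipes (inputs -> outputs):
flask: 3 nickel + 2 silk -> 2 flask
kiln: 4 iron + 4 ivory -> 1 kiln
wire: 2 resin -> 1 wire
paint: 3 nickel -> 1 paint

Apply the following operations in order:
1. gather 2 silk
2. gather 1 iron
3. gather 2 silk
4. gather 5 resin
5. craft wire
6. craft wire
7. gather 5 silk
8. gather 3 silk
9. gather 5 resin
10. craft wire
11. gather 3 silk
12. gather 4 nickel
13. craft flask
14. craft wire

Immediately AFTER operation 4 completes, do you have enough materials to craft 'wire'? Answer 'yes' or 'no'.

After 1 (gather 2 silk): silk=2
After 2 (gather 1 iron): iron=1 silk=2
After 3 (gather 2 silk): iron=1 silk=4
After 4 (gather 5 resin): iron=1 resin=5 silk=4

Answer: yes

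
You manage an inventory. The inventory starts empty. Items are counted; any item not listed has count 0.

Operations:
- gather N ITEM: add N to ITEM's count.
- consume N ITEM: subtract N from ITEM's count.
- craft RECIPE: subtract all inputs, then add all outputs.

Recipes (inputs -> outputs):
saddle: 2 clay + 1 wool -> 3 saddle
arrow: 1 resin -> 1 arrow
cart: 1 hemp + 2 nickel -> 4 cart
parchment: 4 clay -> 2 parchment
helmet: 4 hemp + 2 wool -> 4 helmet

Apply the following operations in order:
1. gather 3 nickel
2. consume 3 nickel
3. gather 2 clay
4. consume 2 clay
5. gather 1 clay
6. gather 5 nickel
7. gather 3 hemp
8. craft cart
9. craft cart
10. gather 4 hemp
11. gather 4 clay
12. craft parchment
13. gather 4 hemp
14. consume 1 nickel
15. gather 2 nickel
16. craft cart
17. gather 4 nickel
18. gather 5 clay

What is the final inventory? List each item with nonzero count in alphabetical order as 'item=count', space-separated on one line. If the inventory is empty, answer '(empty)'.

After 1 (gather 3 nickel): nickel=3
After 2 (consume 3 nickel): (empty)
After 3 (gather 2 clay): clay=2
After 4 (consume 2 clay): (empty)
After 5 (gather 1 clay): clay=1
After 6 (gather 5 nickel): clay=1 nickel=5
After 7 (gather 3 hemp): clay=1 hemp=3 nickel=5
After 8 (craft cart): cart=4 clay=1 hemp=2 nickel=3
After 9 (craft cart): cart=8 clay=1 hemp=1 nickel=1
After 10 (gather 4 hemp): cart=8 clay=1 hemp=5 nickel=1
After 11 (gather 4 clay): cart=8 clay=5 hemp=5 nickel=1
After 12 (craft parchment): cart=8 clay=1 hemp=5 nickel=1 parchment=2
After 13 (gather 4 hemp): cart=8 clay=1 hemp=9 nickel=1 parchment=2
After 14 (consume 1 nickel): cart=8 clay=1 hemp=9 parchment=2
After 15 (gather 2 nickel): cart=8 clay=1 hemp=9 nickel=2 parchment=2
After 16 (craft cart): cart=12 clay=1 hemp=8 parchment=2
After 17 (gather 4 nickel): cart=12 clay=1 hemp=8 nickel=4 parchment=2
After 18 (gather 5 clay): cart=12 clay=6 hemp=8 nickel=4 parchment=2

Answer: cart=12 clay=6 hemp=8 nickel=4 parchment=2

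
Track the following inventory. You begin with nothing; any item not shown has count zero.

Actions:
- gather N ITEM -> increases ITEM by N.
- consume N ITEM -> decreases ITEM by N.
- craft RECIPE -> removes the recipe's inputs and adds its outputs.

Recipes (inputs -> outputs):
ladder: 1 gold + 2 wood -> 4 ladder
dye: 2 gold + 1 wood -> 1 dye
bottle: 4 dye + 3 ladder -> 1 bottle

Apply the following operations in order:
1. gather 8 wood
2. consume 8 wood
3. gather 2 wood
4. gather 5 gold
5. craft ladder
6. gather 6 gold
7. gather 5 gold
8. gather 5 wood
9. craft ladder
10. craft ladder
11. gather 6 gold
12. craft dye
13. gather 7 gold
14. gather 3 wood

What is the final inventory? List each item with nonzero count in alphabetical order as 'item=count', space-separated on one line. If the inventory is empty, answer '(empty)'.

After 1 (gather 8 wood): wood=8
After 2 (consume 8 wood): (empty)
After 3 (gather 2 wood): wood=2
After 4 (gather 5 gold): gold=5 wood=2
After 5 (craft ladder): gold=4 ladder=4
After 6 (gather 6 gold): gold=10 ladder=4
After 7 (gather 5 gold): gold=15 ladder=4
After 8 (gather 5 wood): gold=15 ladder=4 wood=5
After 9 (craft ladder): gold=14 ladder=8 wood=3
After 10 (craft ladder): gold=13 ladder=12 wood=1
After 11 (gather 6 gold): gold=19 ladder=12 wood=1
After 12 (craft dye): dye=1 gold=17 ladder=12
After 13 (gather 7 gold): dye=1 gold=24 ladder=12
After 14 (gather 3 wood): dye=1 gold=24 ladder=12 wood=3

Answer: dye=1 gold=24 ladder=12 wood=3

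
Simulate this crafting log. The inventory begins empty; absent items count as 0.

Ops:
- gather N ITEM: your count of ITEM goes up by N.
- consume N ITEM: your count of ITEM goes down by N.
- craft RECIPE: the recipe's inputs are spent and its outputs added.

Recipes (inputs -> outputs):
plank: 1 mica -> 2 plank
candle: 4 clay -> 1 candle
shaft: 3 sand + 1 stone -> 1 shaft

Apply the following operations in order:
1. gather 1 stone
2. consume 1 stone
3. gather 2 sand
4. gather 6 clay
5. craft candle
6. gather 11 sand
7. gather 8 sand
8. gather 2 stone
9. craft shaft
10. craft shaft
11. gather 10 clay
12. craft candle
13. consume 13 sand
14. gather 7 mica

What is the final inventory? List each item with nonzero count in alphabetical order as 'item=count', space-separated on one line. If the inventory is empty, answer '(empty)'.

After 1 (gather 1 stone): stone=1
After 2 (consume 1 stone): (empty)
After 3 (gather 2 sand): sand=2
After 4 (gather 6 clay): clay=6 sand=2
After 5 (craft candle): candle=1 clay=2 sand=2
After 6 (gather 11 sand): candle=1 clay=2 sand=13
After 7 (gather 8 sand): candle=1 clay=2 sand=21
After 8 (gather 2 stone): candle=1 clay=2 sand=21 stone=2
After 9 (craft shaft): candle=1 clay=2 sand=18 shaft=1 stone=1
After 10 (craft shaft): candle=1 clay=2 sand=15 shaft=2
After 11 (gather 10 clay): candle=1 clay=12 sand=15 shaft=2
After 12 (craft candle): candle=2 clay=8 sand=15 shaft=2
After 13 (consume 13 sand): candle=2 clay=8 sand=2 shaft=2
After 14 (gather 7 mica): candle=2 clay=8 mica=7 sand=2 shaft=2

Answer: candle=2 clay=8 mica=7 sand=2 shaft=2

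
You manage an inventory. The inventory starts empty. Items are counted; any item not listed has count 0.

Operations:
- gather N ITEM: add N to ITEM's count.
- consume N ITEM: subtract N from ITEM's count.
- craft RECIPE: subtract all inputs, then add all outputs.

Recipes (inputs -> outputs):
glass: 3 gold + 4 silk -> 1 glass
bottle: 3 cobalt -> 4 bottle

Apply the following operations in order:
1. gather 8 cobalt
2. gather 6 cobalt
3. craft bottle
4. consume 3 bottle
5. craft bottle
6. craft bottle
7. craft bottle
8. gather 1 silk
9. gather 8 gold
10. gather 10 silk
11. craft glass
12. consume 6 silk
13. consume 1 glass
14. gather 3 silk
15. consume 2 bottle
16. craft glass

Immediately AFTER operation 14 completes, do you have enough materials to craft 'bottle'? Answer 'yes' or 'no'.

After 1 (gather 8 cobalt): cobalt=8
After 2 (gather 6 cobalt): cobalt=14
After 3 (craft bottle): bottle=4 cobalt=11
After 4 (consume 3 bottle): bottle=1 cobalt=11
After 5 (craft bottle): bottle=5 cobalt=8
After 6 (craft bottle): bottle=9 cobalt=5
After 7 (craft bottle): bottle=13 cobalt=2
After 8 (gather 1 silk): bottle=13 cobalt=2 silk=1
After 9 (gather 8 gold): bottle=13 cobalt=2 gold=8 silk=1
After 10 (gather 10 silk): bottle=13 cobalt=2 gold=8 silk=11
After 11 (craft glass): bottle=13 cobalt=2 glass=1 gold=5 silk=7
After 12 (consume 6 silk): bottle=13 cobalt=2 glass=1 gold=5 silk=1
After 13 (consume 1 glass): bottle=13 cobalt=2 gold=5 silk=1
After 14 (gather 3 silk): bottle=13 cobalt=2 gold=5 silk=4

Answer: no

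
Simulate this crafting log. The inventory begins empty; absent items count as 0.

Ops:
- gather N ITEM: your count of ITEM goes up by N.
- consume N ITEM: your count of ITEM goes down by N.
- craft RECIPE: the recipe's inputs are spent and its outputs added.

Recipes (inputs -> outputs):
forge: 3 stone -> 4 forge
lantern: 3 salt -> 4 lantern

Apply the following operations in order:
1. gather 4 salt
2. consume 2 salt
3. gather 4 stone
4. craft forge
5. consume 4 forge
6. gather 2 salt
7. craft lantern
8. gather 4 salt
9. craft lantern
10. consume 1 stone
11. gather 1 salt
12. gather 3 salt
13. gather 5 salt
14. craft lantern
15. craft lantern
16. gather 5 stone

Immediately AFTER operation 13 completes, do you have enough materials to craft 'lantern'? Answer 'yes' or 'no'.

Answer: yes

Derivation:
After 1 (gather 4 salt): salt=4
After 2 (consume 2 salt): salt=2
After 3 (gather 4 stone): salt=2 stone=4
After 4 (craft forge): forge=4 salt=2 stone=1
After 5 (consume 4 forge): salt=2 stone=1
After 6 (gather 2 salt): salt=4 stone=1
After 7 (craft lantern): lantern=4 salt=1 stone=1
After 8 (gather 4 salt): lantern=4 salt=5 stone=1
After 9 (craft lantern): lantern=8 salt=2 stone=1
After 10 (consume 1 stone): lantern=8 salt=2
After 11 (gather 1 salt): lantern=8 salt=3
After 12 (gather 3 salt): lantern=8 salt=6
After 13 (gather 5 salt): lantern=8 salt=11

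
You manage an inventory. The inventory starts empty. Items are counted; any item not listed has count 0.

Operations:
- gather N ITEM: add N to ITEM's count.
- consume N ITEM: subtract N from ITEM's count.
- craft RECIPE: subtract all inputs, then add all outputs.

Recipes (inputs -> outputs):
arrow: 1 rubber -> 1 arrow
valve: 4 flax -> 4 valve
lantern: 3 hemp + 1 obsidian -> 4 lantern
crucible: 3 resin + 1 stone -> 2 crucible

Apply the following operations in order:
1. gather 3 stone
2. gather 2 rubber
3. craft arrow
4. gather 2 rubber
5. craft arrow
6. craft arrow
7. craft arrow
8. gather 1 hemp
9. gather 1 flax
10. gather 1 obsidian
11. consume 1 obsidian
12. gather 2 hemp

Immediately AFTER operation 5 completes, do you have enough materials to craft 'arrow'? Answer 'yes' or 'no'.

Answer: yes

Derivation:
After 1 (gather 3 stone): stone=3
After 2 (gather 2 rubber): rubber=2 stone=3
After 3 (craft arrow): arrow=1 rubber=1 stone=3
After 4 (gather 2 rubber): arrow=1 rubber=3 stone=3
After 5 (craft arrow): arrow=2 rubber=2 stone=3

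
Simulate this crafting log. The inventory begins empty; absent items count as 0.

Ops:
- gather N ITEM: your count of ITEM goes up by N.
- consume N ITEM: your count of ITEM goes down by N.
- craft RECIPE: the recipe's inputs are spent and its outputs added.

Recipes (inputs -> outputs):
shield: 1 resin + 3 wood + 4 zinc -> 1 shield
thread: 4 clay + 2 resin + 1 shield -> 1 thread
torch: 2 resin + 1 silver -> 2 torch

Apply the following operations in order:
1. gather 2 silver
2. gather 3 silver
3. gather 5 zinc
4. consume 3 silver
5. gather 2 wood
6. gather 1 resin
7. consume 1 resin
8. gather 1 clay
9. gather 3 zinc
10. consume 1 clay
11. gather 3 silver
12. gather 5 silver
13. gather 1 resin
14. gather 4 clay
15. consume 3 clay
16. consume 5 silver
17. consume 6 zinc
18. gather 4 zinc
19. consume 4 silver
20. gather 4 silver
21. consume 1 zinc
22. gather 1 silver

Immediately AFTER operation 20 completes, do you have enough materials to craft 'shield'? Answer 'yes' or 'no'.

After 1 (gather 2 silver): silver=2
After 2 (gather 3 silver): silver=5
After 3 (gather 5 zinc): silver=5 zinc=5
After 4 (consume 3 silver): silver=2 zinc=5
After 5 (gather 2 wood): silver=2 wood=2 zinc=5
After 6 (gather 1 resin): resin=1 silver=2 wood=2 zinc=5
After 7 (consume 1 resin): silver=2 wood=2 zinc=5
After 8 (gather 1 clay): clay=1 silver=2 wood=2 zinc=5
After 9 (gather 3 zinc): clay=1 silver=2 wood=2 zinc=8
After 10 (consume 1 clay): silver=2 wood=2 zinc=8
After 11 (gather 3 silver): silver=5 wood=2 zinc=8
After 12 (gather 5 silver): silver=10 wood=2 zinc=8
After 13 (gather 1 resin): resin=1 silver=10 wood=2 zinc=8
After 14 (gather 4 clay): clay=4 resin=1 silver=10 wood=2 zinc=8
After 15 (consume 3 clay): clay=1 resin=1 silver=10 wood=2 zinc=8
After 16 (consume 5 silver): clay=1 resin=1 silver=5 wood=2 zinc=8
After 17 (consume 6 zinc): clay=1 resin=1 silver=5 wood=2 zinc=2
After 18 (gather 4 zinc): clay=1 resin=1 silver=5 wood=2 zinc=6
After 19 (consume 4 silver): clay=1 resin=1 silver=1 wood=2 zinc=6
After 20 (gather 4 silver): clay=1 resin=1 silver=5 wood=2 zinc=6

Answer: no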